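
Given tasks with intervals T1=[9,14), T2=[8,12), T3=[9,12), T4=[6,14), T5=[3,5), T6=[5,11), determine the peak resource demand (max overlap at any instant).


Check each time point for overlaps:
  t=9: 5 tasks active (T1, T2, T3, T4, T6)
Max concurrent = 5


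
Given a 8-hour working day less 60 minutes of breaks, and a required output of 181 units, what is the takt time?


Available = 8×60 - 60 = 420 min
Takt time = 420 / 181
= 2.32 min/unit


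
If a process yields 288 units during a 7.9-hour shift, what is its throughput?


Throughput = units / time
= 288 / 7.9
= 36.5 units/hour


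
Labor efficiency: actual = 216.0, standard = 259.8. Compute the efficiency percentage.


Efficiency = (actual / standard) × 100
= (216.0 / 259.8) × 100
= 83.1%


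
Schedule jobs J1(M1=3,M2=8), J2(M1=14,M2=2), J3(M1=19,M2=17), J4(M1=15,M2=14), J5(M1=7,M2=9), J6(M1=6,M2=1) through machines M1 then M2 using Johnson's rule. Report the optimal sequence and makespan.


Johnson's rule:
Group 1 (M1≤M2, sort by M1): ['J1', 'J5']
Group 2 (M1>M2, sort desc M2): ['J3', 'J4', 'J2', 'J6']
Sequence: J1 → J5 → J3 → J4 → J2 → J6
Makespan calculation:
  J1: M1 done=3, M2 done=11
  J5: M1 done=10, M2 done=20
  J3: M1 done=29, M2 done=46
  J4: M1 done=44, M2 done=60
  J2: M1 done=58, M2 done=62
  J6: M1 done=64, M2 done=65
= Sequence: J1 → J5 → J3 → J4 → J2 → J6, Makespan: 65


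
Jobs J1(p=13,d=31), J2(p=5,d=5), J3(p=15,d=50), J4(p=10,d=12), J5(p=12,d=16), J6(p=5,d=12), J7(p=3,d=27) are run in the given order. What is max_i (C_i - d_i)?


Lateness per job (L = C - d):
  J1: C=13, d=31, L=-18
  J2: C=18, d=5, L=13
  J3: C=33, d=50, L=-17
  J4: C=43, d=12, L=31
  J5: C=55, d=16, L=39
  J6: C=60, d=12, L=48
  J7: C=63, d=27, L=36
Lmax = max(-18, 13, -17, 31, 39, 48, 36)
= 48


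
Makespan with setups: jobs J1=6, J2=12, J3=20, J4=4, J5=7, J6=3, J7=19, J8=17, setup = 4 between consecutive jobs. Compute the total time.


Makespan = Σ processing + (n-1) × setup
= (6 + 12 + 20 + 4 + 7 + 3 + 19 + 17) + (8-1)×4
= 88 + 28
= 116 time units


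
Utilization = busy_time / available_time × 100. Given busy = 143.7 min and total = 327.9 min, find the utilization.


Utilization = busy / total × 100
= 143.7 / 327.9 × 100
= 43.8%


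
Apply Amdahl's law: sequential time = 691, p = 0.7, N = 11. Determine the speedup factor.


Amdahl's law: T_p = T × ((1-p) + p/N)
= 691 × ((1-0.7) + 0.7/11)
= 691 × (0.30 + 0.0636)
= 691 × 0.3636
= 251.27
Speedup = 691/251.27
= 2.75×


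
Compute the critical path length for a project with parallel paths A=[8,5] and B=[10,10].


Path A: 8 + 5 = 13
Path B: 10 + 10 = 20
Critical path = longest = max(13, 20)
= 20 (Path B)


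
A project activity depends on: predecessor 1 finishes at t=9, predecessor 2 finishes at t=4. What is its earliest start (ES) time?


ES = max of all predecessor completion times
Predecessors: [9, 4]
ES = max(9, 4)
= 9


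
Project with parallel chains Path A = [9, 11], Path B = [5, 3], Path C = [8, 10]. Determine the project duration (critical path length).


Path A: 9 + 11 = 20
Path B: 5 + 3 = 8
Path C: 8 + 10 = 18
Critical path = longest = max(20, 8, 18)
= 20 (Path A)


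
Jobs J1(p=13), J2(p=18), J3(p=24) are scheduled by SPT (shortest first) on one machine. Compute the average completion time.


SPT order: J1 → J2 → J3
Completion times:
  J1: C=13
  J2: C=31
  J3: C=55
Sum = 99, n = 3
Mean flow = 99/3
= 33.00


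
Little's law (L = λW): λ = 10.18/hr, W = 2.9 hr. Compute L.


Little's law: L = λ × W
= 10.18 × 2.9
= 29.52


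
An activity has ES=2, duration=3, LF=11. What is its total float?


EF = ES + duration = 2 + 3 = 5
LS = LF - duration = 11 - 3 = 8
Total Float = LF - EF = 11 - 5
(or LS - ES = 8 - 2)
= 6


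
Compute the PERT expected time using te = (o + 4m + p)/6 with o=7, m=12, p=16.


te = (o + 4m + p) / 6
= (7 + 4×12 + 16) / 6
= (7 + 48 + 16) / 6
= 71 / 6
= 11.83


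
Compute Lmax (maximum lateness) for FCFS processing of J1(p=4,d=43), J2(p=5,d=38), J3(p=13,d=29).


Lateness per job (L = C - d):
  J1: C=4, d=43, L=-39
  J2: C=9, d=38, L=-29
  J3: C=22, d=29, L=-7
Lmax = max(-39, -29, -7)
= -7


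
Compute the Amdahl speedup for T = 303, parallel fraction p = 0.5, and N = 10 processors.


Amdahl's law: T_p = T × ((1-p) + p/N)
= 303 × ((1-0.5) + 0.5/10)
= 303 × (0.50 + 0.0500)
= 303 × 0.5500
= 166.65
Speedup = 303/166.65
= 1.82×


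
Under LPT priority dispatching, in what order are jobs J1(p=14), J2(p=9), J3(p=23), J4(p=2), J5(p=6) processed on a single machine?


LPT: sort by longest processing time first
  J3: p=23
  J1: p=14
  J2: p=9
  J5: p=6
  J4: p=2
Order: J3 → J1 → J2 → J5 → J4


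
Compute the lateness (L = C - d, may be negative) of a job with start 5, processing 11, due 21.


Completion = 5 + 11 = 16
Lateness = C - d = 16 - 21
= -5


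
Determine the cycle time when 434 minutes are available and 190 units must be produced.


Cycle time = available time / demand
= 434 / 190
= 2.28 min/unit


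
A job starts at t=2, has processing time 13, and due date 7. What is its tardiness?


Completion = start + processing = 2 + 13 = 15
Tardiness = max(0, C - d) = max(0, 15 - 7)
= max(0, 8)
= 8


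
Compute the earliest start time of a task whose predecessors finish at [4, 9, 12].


ES = max of all predecessor completion times
Predecessors: [4, 9, 12]
ES = max(4, 9, 12)
= 12


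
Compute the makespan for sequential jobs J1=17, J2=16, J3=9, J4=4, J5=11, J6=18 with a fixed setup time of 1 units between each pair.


Makespan = Σ processing + (n-1) × setup
= (17 + 16 + 9 + 4 + 11 + 18) + (6-1)×1
= 75 + 5
= 80 time units


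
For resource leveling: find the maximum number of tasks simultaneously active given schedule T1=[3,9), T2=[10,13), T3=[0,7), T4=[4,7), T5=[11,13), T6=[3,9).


Check each time point for overlaps:
  t=4: 4 tasks active (T1, T3, T4, T6)
Max concurrent = 4


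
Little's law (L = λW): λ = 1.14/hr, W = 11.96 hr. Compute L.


Little's law: L = λ × W
= 1.14 × 11.96
= 13.63


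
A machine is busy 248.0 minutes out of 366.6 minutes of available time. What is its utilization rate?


Utilization = busy / total × 100
= 248.0 / 366.6 × 100
= 67.6%


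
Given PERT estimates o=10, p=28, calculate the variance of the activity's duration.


σ² = ((p - o) / 6)² = (p - o)² / 36
= (28 - 10)² / 36
= 18² / 36
= 324 / 36
= 9.0000


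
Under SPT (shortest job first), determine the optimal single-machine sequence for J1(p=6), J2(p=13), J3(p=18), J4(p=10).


SPT: sort by shortest processing time
  J1: p=6
  J4: p=10
  J2: p=13
  J3: p=18
Order: J1 → J4 → J2 → J3


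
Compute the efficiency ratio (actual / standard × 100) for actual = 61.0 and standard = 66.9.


Efficiency = (actual / standard) × 100
= (61.0 / 66.9) × 100
= 91.2%


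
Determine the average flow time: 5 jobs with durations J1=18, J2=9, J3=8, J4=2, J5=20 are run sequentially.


Completion times:
  J1: completes at 18
  J2: completes at 27
  J3: completes at 35
  J4: completes at 37
  J5: completes at 57
Sum = 174
Average = 174/5
= 34.80


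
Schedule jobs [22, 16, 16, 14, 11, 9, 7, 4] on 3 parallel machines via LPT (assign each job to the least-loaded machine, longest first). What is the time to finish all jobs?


Jobs (LPT sorted): [22, 16, 16, 14, 11, 9, 7, 4]
Machines: 3
  J=22 → Machine 1 (load: 0+22=22)
  J=16 → Machine 2 (load: 0+16=16)
  J=16 → Machine 3 (load: 0+16=16)
  J=14 → Machine 2 (load: 16+14=30)
  J=11 → Machine 3 (load: 16+11=27)
  J=9 → Machine 1 (load: 22+9=31)
  J=7 → Machine 3 (load: 27+7=34)
  J=4 → Machine 2 (load: 30+4=34)
Machine loads: [31, 34, 34]
Makespan = max = 34 time units


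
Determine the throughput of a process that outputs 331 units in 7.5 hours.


Throughput = units / time
= 331 / 7.5
= 44.1 units/hour


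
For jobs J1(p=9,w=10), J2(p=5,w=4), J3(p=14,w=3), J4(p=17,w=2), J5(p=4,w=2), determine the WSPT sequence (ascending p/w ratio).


WSPT (Smith's rule): sort by p/w ascending
  J1: p/w = 9/10 = 0.900
  J2: p/w = 5/4 = 1.250
  J5: p/w = 4/2 = 2.000
  J3: p/w = 14/3 = 4.667
  J4: p/w = 17/2 = 8.500
Order: J1 → J2 → J5 → J3 → J4


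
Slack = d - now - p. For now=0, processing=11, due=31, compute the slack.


Slack = due - current_time - processing
= 31 - 0 - 11
= 20


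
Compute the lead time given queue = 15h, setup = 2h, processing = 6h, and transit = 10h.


Lead time = queue + setup + processing + transit
= 15 + 2 + 6 + 10
= 33 hours


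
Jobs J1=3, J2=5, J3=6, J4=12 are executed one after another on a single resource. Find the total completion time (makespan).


Sequential makespan: sum all processing times
= 3 + 5 + 6 + 12
= 26 time units


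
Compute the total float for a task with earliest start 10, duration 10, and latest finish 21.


EF = ES + duration = 10 + 10 = 20
LS = LF - duration = 21 - 10 = 11
Total Float = LF - EF = 21 - 20
(or LS - ES = 11 - 10)
= 1


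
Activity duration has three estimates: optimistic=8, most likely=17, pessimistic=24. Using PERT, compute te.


te = (o + 4m + p) / 6
= (8 + 4×17 + 24) / 6
= (8 + 68 + 24) / 6
= 100 / 6
= 16.67


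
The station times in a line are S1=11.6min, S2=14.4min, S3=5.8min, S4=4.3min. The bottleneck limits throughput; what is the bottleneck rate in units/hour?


Bottleneck = longest station time
Station times: [11.6, 14.4, 5.8, 4.3]
Max = 14.4 min
Rate = 60 / 14.4
= 4.17 units/hour (bottleneck: 14.4min)


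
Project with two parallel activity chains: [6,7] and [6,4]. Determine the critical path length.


Path A: 6 + 7 = 13
Path B: 6 + 4 = 10
Critical path = longest = max(13, 10)
= 13 (Path A)


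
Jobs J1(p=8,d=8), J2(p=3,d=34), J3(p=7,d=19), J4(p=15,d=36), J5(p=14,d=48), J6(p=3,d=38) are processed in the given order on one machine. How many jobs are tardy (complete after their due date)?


Completion vs due date:
  J1: C=8, d=8 → on time
  J2: C=11, d=34 → on time
  J3: C=18, d=19 → on time
  J4: C=33, d=36 → on time
  J5: C=47, d=48 → on time
  J6: C=50, d=38 → TARDY
Tardy jobs: J6
Count = 1


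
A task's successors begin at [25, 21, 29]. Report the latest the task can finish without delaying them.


LF = min of all successor start times
Successors start at: [25, 21, 29]
LF = min(25, 21, 29)
= 21


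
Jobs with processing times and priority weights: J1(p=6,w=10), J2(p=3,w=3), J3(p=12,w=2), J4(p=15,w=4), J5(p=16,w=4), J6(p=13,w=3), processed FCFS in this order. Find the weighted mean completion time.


Completion times:
  J1: C=6, w×C=10×6=60
  J2: C=9, w×C=3×9=27
  J3: C=21, w×C=2×21=42
  J4: C=36, w×C=4×36=144
  J5: C=52, w×C=4×52=208
  J6: C=65, w×C=3×65=195
Sum w×C = 676
Sum w = 26
Weighted avg = 676/26
= 26.00


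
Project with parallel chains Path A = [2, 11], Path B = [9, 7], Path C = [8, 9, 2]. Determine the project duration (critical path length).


Path A: 2 + 11 = 13
Path B: 9 + 7 = 16
Path C: 8 + 9 + 2 = 19
Critical path = longest = max(13, 16, 19)
= 19 (Path C)


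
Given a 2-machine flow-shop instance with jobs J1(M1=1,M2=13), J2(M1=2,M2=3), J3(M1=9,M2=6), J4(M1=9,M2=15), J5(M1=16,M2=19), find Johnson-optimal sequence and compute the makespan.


Johnson's rule:
Group 1 (M1≤M2, sort by M1): ['J1', 'J2', 'J4', 'J5']
Group 2 (M1>M2, sort desc M2): ['J3']
Sequence: J1 → J2 → J4 → J5 → J3
Makespan calculation:
  J1: M1 done=1, M2 done=14
  J2: M1 done=3, M2 done=17
  J4: M1 done=12, M2 done=32
  J5: M1 done=28, M2 done=51
  J3: M1 done=37, M2 done=57
= Sequence: J1 → J2 → J4 → J5 → J3, Makespan: 57


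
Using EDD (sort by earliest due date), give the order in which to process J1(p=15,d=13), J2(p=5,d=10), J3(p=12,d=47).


EDD: sort by earliest due date
  J2: d=10, p=5
  J1: d=13, p=15
  J3: d=47, p=12
Order: J2 → J1 → J3


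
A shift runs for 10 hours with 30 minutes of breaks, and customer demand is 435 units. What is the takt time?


Available = 10×60 - 30 = 570 min
Takt time = 570 / 435
= 1.31 min/unit


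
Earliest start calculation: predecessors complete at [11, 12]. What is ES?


ES = max of all predecessor completion times
Predecessors: [11, 12]
ES = max(11, 12)
= 12


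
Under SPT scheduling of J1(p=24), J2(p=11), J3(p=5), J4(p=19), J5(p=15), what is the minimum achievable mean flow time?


SPT order: J3 → J2 → J5 → J4 → J1
Completion times:
  J3: C=5
  J2: C=16
  J5: C=31
  J4: C=50
  J1: C=74
Sum = 176, n = 5
Mean flow = 176/5
= 35.20


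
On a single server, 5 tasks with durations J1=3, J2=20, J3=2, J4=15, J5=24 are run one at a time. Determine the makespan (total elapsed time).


Sequential makespan: sum all processing times
= 3 + 20 + 2 + 15 + 24
= 64 time units


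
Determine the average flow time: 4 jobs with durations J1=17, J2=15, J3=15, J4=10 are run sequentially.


Completion times:
  J1: completes at 17
  J2: completes at 32
  J3: completes at 47
  J4: completes at 57
Sum = 153
Average = 153/4
= 38.25


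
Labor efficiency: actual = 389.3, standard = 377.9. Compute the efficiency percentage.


Efficiency = (actual / standard) × 100
= (389.3 / 377.9) × 100
= 103.0%


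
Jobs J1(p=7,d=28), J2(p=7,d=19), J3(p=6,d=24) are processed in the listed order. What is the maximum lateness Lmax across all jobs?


Lateness per job (L = C - d):
  J1: C=7, d=28, L=-21
  J2: C=14, d=19, L=-5
  J3: C=20, d=24, L=-4
Lmax = max(-21, -5, -4)
= -4


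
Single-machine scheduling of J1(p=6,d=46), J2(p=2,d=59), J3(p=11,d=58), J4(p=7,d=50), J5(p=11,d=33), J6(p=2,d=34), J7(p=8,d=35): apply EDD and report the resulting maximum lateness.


EDD order: J5 → J6 → J7 → J1 → J4 → J3 → J2
Completion and lateness:
  J5: C=11, d=33, L=11-33=-22
  J6: C=13, d=34, L=13-34=-21
  J7: C=21, d=35, L=21-35=-14
  J1: C=27, d=46, L=27-46=-19
  J4: C=34, d=50, L=34-50=-16
  J3: C=45, d=58, L=45-58=-13
  J2: C=47, d=59, L=47-59=-12
Lmax = max(-22, -21, -14, -19, -16, -13, -12)
= -12


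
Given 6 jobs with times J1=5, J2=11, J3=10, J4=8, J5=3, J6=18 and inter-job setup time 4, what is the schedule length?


Makespan = Σ processing + (n-1) × setup
= (5 + 11 + 10 + 8 + 3 + 18) + (6-1)×4
= 55 + 20
= 75 time units


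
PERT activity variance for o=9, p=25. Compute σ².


σ² = ((p - o) / 6)² = (p - o)² / 36
= (25 - 9)² / 36
= 16² / 36
= 256 / 36
= 7.1111


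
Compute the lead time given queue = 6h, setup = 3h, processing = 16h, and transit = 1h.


Lead time = queue + setup + processing + transit
= 6 + 3 + 16 + 1
= 26 hours


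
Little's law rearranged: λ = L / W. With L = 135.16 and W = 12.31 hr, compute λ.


Little's law: L = λW → λ = L / W
= 135.16 / 12.31
= 10.98 per hour


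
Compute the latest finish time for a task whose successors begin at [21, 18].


LF = min of all successor start times
Successors start at: [21, 18]
LF = min(21, 18)
= 18


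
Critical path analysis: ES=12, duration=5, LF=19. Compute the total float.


EF = ES + duration = 12 + 5 = 17
LS = LF - duration = 19 - 5 = 14
Total Float = LF - EF = 19 - 17
(or LS - ES = 14 - 12)
= 2


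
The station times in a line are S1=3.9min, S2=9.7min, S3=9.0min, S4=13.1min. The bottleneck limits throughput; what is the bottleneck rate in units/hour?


Bottleneck = longest station time
Station times: [3.9, 9.7, 9.0, 13.1]
Max = 13.1 min
Rate = 60 / 13.1
= 4.58 units/hour (bottleneck: 13.1min)


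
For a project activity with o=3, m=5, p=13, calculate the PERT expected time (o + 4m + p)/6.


te = (o + 4m + p) / 6
= (3 + 4×5 + 13) / 6
= (3 + 20 + 13) / 6
= 36 / 6
= 6.00


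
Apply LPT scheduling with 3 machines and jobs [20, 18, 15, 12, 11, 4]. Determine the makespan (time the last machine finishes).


Jobs (LPT sorted): [20, 18, 15, 12, 11, 4]
Machines: 3
  J=20 → Machine 1 (load: 0+20=20)
  J=18 → Machine 2 (load: 0+18=18)
  J=15 → Machine 3 (load: 0+15=15)
  J=12 → Machine 3 (load: 15+12=27)
  J=11 → Machine 2 (load: 18+11=29)
  J=4 → Machine 1 (load: 20+4=24)
Machine loads: [24, 29, 27]
Makespan = max = 29 time units


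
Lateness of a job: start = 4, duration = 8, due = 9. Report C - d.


Completion = 4 + 8 = 12
Lateness = C - d = 12 - 9
= 3


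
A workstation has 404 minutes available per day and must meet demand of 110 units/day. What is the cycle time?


Cycle time = available time / demand
= 404 / 110
= 3.67 min/unit


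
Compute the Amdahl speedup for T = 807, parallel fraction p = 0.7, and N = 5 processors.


Amdahl's law: T_p = T × ((1-p) + p/N)
= 807 × ((1-0.7) + 0.7/5)
= 807 × (0.30 + 0.1400)
= 807 × 0.4400
= 355.08
Speedup = 807/355.08
= 2.27×


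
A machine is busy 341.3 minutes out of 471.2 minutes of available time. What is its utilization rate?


Utilization = busy / total × 100
= 341.3 / 471.2 × 100
= 72.4%


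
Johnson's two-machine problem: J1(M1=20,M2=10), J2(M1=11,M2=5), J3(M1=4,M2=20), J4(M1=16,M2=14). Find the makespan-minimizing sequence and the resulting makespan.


Johnson's rule:
Group 1 (M1≤M2, sort by M1): ['J3']
Group 2 (M1>M2, sort desc M2): ['J4', 'J1', 'J2']
Sequence: J3 → J4 → J1 → J2
Makespan calculation:
  J3: M1 done=4, M2 done=24
  J4: M1 done=20, M2 done=38
  J1: M1 done=40, M2 done=50
  J2: M1 done=51, M2 done=56
= Sequence: J3 → J4 → J1 → J2, Makespan: 56


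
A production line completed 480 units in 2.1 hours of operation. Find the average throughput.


Throughput = units / time
= 480 / 2.1
= 228.6 units/hour


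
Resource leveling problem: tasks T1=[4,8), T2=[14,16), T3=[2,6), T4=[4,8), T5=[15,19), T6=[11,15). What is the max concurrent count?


Check each time point for overlaps:
  t=4: 3 tasks active (T1, T3, T4)
Max concurrent = 3


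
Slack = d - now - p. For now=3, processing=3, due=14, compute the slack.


Slack = due - current_time - processing
= 14 - 3 - 3
= 8


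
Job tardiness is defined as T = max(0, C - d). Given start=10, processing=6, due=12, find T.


Completion = start + processing = 10 + 6 = 16
Tardiness = max(0, C - d) = max(0, 16 - 12)
= max(0, 4)
= 4


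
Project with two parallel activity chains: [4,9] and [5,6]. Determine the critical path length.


Path A: 4 + 9 = 13
Path B: 5 + 6 = 11
Critical path = longest = max(13, 11)
= 13 (Path A)


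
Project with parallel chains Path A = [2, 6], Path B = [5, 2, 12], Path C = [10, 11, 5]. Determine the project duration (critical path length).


Path A: 2 + 6 = 8
Path B: 5 + 2 + 12 = 19
Path C: 10 + 11 + 5 = 26
Critical path = longest = max(8, 19, 26)
= 26 (Path C)


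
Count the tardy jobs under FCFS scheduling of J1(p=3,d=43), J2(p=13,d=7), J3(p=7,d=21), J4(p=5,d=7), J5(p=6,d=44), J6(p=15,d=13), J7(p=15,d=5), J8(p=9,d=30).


Completion vs due date:
  J1: C=3, d=43 → on time
  J2: C=16, d=7 → TARDY
  J3: C=23, d=21 → TARDY
  J4: C=28, d=7 → TARDY
  J5: C=34, d=44 → on time
  J6: C=49, d=13 → TARDY
  J7: C=64, d=5 → TARDY
  J8: C=73, d=30 → TARDY
Tardy jobs: J2, J3, J4, J6, J7, J8
Count = 6


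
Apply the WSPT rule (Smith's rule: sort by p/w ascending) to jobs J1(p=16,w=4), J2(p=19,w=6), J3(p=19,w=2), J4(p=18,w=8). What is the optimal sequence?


WSPT (Smith's rule): sort by p/w ascending
  J4: p/w = 18/8 = 2.250
  J2: p/w = 19/6 = 3.167
  J1: p/w = 16/4 = 4.000
  J3: p/w = 19/2 = 9.500
Order: J4 → J2 → J1 → J3


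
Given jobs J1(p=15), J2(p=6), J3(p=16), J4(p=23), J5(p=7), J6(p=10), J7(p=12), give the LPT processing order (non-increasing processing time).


LPT: sort by longest processing time first
  J4: p=23
  J3: p=16
  J1: p=15
  J7: p=12
  J6: p=10
  J5: p=7
  J2: p=6
Order: J4 → J3 → J1 → J7 → J6 → J5 → J2


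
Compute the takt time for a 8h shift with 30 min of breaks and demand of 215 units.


Available = 8×60 - 30 = 450 min
Takt time = 450 / 215
= 2.09 min/unit


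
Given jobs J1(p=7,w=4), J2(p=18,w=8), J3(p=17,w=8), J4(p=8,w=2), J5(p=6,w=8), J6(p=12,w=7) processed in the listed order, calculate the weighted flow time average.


Completion times:
  J1: C=7, w×C=4×7=28
  J2: C=25, w×C=8×25=200
  J3: C=42, w×C=8×42=336
  J4: C=50, w×C=2×50=100
  J5: C=56, w×C=8×56=448
  J6: C=68, w×C=7×68=476
Sum w×C = 1588
Sum w = 37
Weighted avg = 1588/37
= 42.92


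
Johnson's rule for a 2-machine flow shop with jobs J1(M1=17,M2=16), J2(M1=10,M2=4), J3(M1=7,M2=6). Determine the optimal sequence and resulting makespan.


Johnson's rule:
Group 1 (M1≤M2, sort by M1): []
Group 2 (M1>M2, sort desc M2): ['J1', 'J3', 'J2']
Sequence: J1 → J3 → J2
Makespan calculation:
  J1: M1 done=17, M2 done=33
  J3: M1 done=24, M2 done=39
  J2: M1 done=34, M2 done=43
= Sequence: J1 → J3 → J2, Makespan: 43


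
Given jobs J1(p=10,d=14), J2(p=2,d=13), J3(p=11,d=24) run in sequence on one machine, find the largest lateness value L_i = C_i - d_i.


Lateness per job (L = C - d):
  J1: C=10, d=14, L=-4
  J2: C=12, d=13, L=-1
  J3: C=23, d=24, L=-1
Lmax = max(-4, -1, -1)
= -1


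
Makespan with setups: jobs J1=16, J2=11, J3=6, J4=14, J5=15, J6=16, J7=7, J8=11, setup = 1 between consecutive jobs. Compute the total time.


Makespan = Σ processing + (n-1) × setup
= (16 + 11 + 6 + 14 + 15 + 16 + 7 + 11) + (8-1)×1
= 96 + 7
= 103 time units


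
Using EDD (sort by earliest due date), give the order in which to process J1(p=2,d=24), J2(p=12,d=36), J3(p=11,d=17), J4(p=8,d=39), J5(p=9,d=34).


EDD: sort by earliest due date
  J3: d=17, p=11
  J1: d=24, p=2
  J5: d=34, p=9
  J2: d=36, p=12
  J4: d=39, p=8
Order: J3 → J1 → J5 → J2 → J4


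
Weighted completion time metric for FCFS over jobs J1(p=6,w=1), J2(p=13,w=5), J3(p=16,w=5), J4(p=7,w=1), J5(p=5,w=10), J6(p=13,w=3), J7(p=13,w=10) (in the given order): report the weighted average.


Completion times:
  J1: C=6, w×C=1×6=6
  J2: C=19, w×C=5×19=95
  J3: C=35, w×C=5×35=175
  J4: C=42, w×C=1×42=42
  J5: C=47, w×C=10×47=470
  J6: C=60, w×C=3×60=180
  J7: C=73, w×C=10×73=730
Sum w×C = 1698
Sum w = 35
Weighted avg = 1698/35
= 48.51


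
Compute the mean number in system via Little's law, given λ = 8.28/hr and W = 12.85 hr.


Little's law: L = λ × W
= 8.28 × 12.85
= 106.40


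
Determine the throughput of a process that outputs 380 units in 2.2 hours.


Throughput = units / time
= 380 / 2.2
= 172.7 units/hour


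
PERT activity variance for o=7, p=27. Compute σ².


σ² = ((p - o) / 6)² = (p - o)² / 36
= (27 - 7)² / 36
= 20² / 36
= 400 / 36
= 11.1111


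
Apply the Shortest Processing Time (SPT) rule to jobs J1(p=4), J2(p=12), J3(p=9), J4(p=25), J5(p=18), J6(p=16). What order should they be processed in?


SPT: sort by shortest processing time
  J1: p=4
  J3: p=9
  J2: p=12
  J6: p=16
  J5: p=18
  J4: p=25
Order: J1 → J3 → J2 → J6 → J5 → J4


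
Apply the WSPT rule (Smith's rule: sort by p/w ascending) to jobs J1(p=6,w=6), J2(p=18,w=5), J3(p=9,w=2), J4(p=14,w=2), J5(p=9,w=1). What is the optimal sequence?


WSPT (Smith's rule): sort by p/w ascending
  J1: p/w = 6/6 = 1.000
  J2: p/w = 18/5 = 3.600
  J3: p/w = 9/2 = 4.500
  J4: p/w = 14/2 = 7.000
  J5: p/w = 9/1 = 9.000
Order: J1 → J2 → J3 → J4 → J5


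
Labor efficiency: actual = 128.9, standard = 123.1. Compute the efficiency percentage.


Efficiency = (actual / standard) × 100
= (128.9 / 123.1) × 100
= 104.7%


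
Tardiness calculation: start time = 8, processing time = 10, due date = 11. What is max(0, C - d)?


Completion = start + processing = 8 + 10 = 18
Tardiness = max(0, C - d) = max(0, 18 - 11)
= max(0, 7)
= 7


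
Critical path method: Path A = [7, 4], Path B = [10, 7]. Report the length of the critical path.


Path A: 7 + 4 = 11
Path B: 10 + 7 = 17
Critical path = longest = max(11, 17)
= 17 (Path B)


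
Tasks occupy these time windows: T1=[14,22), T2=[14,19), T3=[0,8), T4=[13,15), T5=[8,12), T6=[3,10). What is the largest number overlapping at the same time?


Check each time point for overlaps:
  t=14: 3 tasks active (T1, T2, T4)
Max concurrent = 3


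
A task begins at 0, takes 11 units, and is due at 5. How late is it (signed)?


Completion = 0 + 11 = 11
Lateness = C - d = 11 - 5
= 6


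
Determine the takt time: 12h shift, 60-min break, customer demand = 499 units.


Available = 12×60 - 60 = 660 min
Takt time = 660 / 499
= 1.32 min/unit


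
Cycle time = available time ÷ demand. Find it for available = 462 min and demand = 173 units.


Cycle time = available time / demand
= 462 / 173
= 2.67 min/unit


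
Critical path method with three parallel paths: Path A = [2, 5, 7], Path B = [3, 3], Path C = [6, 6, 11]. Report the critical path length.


Path A: 2 + 5 + 7 = 14
Path B: 3 + 3 = 6
Path C: 6 + 6 + 11 = 23
Critical path = longest = max(14, 6, 23)
= 23 (Path C)


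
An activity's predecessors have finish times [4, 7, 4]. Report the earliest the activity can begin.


ES = max of all predecessor completion times
Predecessors: [4, 7, 4]
ES = max(4, 7, 4)
= 7


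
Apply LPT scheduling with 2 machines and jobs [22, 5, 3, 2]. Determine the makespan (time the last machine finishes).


Jobs (LPT sorted): [22, 5, 3, 2]
Machines: 2
  J=22 → Machine 1 (load: 0+22=22)
  J=5 → Machine 2 (load: 0+5=5)
  J=3 → Machine 2 (load: 5+3=8)
  J=2 → Machine 2 (load: 8+2=10)
Machine loads: [22, 10]
Makespan = max = 22 time units


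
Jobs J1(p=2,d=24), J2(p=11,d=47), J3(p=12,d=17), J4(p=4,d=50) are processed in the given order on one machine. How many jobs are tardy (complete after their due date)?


Completion vs due date:
  J1: C=2, d=24 → on time
  J2: C=13, d=47 → on time
  J3: C=25, d=17 → TARDY
  J4: C=29, d=50 → on time
Tardy jobs: J3
Count = 1


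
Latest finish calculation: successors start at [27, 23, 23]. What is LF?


LF = min of all successor start times
Successors start at: [27, 23, 23]
LF = min(27, 23, 23)
= 23


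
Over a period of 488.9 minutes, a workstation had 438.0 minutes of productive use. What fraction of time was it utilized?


Utilization = busy / total × 100
= 438.0 / 488.9 × 100
= 89.6%


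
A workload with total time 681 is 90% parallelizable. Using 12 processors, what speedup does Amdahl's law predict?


Amdahl's law: T_p = T × ((1-p) + p/N)
= 681 × ((1-0.9) + 0.9/12)
= 681 × (0.10 + 0.0750)
= 681 × 0.1750
= 119.17
Speedup = 681/119.17
= 5.71×


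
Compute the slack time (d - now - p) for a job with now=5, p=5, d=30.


Slack = due - current_time - processing
= 30 - 5 - 5
= 20


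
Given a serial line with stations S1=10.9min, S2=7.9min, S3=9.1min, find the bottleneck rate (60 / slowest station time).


Bottleneck = longest station time
Station times: [10.9, 7.9, 9.1]
Max = 10.9 min
Rate = 60 / 10.9
= 5.50 units/hour (bottleneck: 10.9min)


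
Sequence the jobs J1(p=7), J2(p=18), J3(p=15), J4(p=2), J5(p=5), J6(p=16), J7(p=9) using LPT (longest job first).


LPT: sort by longest processing time first
  J2: p=18
  J6: p=16
  J3: p=15
  J7: p=9
  J1: p=7
  J5: p=5
  J4: p=2
Order: J2 → J6 → J3 → J7 → J1 → J5 → J4


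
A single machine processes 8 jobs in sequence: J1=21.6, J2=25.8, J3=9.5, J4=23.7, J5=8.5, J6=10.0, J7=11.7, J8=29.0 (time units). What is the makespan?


Sequential makespan: sum all processing times
= 21.6 + 25.8 + 9.5 + 23.7 + 8.5 + 10.0 + 11.7 + 29.0
= 139.8 time units


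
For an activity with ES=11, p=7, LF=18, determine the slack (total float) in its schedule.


EF = ES + duration = 11 + 7 = 18
LS = LF - duration = 18 - 7 = 11
Total Float = LF - EF = 18 - 18
(or LS - ES = 11 - 11)
= 0


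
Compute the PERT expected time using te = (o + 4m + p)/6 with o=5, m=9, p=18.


te = (o + 4m + p) / 6
= (5 + 4×9 + 18) / 6
= (5 + 36 + 18) / 6
= 59 / 6
= 9.83


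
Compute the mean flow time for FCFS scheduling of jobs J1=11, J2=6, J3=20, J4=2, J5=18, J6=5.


Completion times:
  J1: completes at 11
  J2: completes at 17
  J3: completes at 37
  J4: completes at 39
  J5: completes at 57
  J6: completes at 62
Sum = 223
Average = 223/6
= 37.17


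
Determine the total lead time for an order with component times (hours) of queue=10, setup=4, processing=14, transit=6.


Lead time = queue + setup + processing + transit
= 10 + 4 + 14 + 6
= 34 hours


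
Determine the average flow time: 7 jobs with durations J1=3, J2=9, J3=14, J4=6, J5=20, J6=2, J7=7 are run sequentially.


Completion times:
  J1: completes at 3
  J2: completes at 12
  J3: completes at 26
  J4: completes at 32
  J5: completes at 52
  J6: completes at 54
  J7: completes at 61
Sum = 240
Average = 240/7
= 34.29


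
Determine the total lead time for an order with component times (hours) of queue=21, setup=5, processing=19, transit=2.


Lead time = queue + setup + processing + transit
= 21 + 5 + 19 + 2
= 47 hours


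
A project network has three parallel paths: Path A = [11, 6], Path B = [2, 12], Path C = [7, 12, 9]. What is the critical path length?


Path A: 11 + 6 = 17
Path B: 2 + 12 = 14
Path C: 7 + 12 + 9 = 28
Critical path = longest = max(17, 14, 28)
= 28 (Path C)


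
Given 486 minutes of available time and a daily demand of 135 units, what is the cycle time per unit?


Cycle time = available time / demand
= 486 / 135
= 3.60 min/unit


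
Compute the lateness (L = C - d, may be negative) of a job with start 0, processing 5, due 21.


Completion = 0 + 5 = 5
Lateness = C - d = 5 - 21
= -16


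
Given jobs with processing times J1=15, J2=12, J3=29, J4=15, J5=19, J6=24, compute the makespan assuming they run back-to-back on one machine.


Sequential makespan: sum all processing times
= 15 + 12 + 29 + 15 + 19 + 24
= 114 time units


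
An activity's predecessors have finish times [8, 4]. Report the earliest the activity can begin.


ES = max of all predecessor completion times
Predecessors: [8, 4]
ES = max(8, 4)
= 8


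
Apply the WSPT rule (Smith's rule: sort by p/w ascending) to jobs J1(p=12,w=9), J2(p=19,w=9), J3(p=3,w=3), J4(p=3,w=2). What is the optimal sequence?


WSPT (Smith's rule): sort by p/w ascending
  J3: p/w = 3/3 = 1.000
  J1: p/w = 12/9 = 1.333
  J4: p/w = 3/2 = 1.500
  J2: p/w = 19/9 = 2.111
Order: J3 → J1 → J4 → J2


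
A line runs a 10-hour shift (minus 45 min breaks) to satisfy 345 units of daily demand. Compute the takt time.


Available = 10×60 - 45 = 555 min
Takt time = 555 / 345
= 1.61 min/unit


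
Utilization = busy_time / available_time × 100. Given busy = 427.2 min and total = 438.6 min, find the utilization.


Utilization = busy / total × 100
= 427.2 / 438.6 × 100
= 97.4%


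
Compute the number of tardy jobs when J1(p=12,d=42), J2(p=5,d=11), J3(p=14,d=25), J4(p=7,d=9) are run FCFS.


Completion vs due date:
  J1: C=12, d=42 → on time
  J2: C=17, d=11 → TARDY
  J3: C=31, d=25 → TARDY
  J4: C=38, d=9 → TARDY
Tardy jobs: J2, J3, J4
Count = 3


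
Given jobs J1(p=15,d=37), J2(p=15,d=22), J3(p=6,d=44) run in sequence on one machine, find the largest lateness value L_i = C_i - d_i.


Lateness per job (L = C - d):
  J1: C=15, d=37, L=-22
  J2: C=30, d=22, L=8
  J3: C=36, d=44, L=-8
Lmax = max(-22, 8, -8)
= 8


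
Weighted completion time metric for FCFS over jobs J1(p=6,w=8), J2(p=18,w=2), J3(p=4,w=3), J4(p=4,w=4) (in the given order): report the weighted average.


Completion times:
  J1: C=6, w×C=8×6=48
  J2: C=24, w×C=2×24=48
  J3: C=28, w×C=3×28=84
  J4: C=32, w×C=4×32=128
Sum w×C = 308
Sum w = 17
Weighted avg = 308/17
= 18.12


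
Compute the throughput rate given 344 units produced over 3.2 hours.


Throughput = units / time
= 344 / 3.2
= 107.5 units/hour


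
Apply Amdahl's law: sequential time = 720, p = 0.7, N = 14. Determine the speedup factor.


Amdahl's law: T_p = T × ((1-p) + p/N)
= 720 × ((1-0.7) + 0.7/14)
= 720 × (0.30 + 0.0500)
= 720 × 0.3500
= 252.00
Speedup = 720/252.00
= 2.86×


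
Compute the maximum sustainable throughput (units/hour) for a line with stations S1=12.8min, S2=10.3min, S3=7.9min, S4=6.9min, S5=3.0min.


Bottleneck = longest station time
Station times: [12.8, 10.3, 7.9, 6.9, 3.0]
Max = 12.8 min
Rate = 60 / 12.8
= 4.69 units/hour (bottleneck: 12.8min)


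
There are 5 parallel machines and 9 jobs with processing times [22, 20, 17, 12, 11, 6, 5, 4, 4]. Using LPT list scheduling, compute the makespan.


Jobs (LPT sorted): [22, 20, 17, 12, 11, 6, 5, 4, 4]
Machines: 5
  J=22 → Machine 1 (load: 0+22=22)
  J=20 → Machine 2 (load: 0+20=20)
  J=17 → Machine 3 (load: 0+17=17)
  J=12 → Machine 4 (load: 0+12=12)
  J=11 → Machine 5 (load: 0+11=11)
  J=6 → Machine 5 (load: 11+6=17)
  J=5 → Machine 4 (load: 12+5=17)
  J=4 → Machine 3 (load: 17+4=21)
  J=4 → Machine 4 (load: 17+4=21)
Machine loads: [22, 20, 21, 21, 17]
Makespan = max = 22 time units


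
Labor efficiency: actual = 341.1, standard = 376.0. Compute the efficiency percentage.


Efficiency = (actual / standard) × 100
= (341.1 / 376.0) × 100
= 90.7%


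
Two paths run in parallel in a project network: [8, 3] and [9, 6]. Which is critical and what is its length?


Path A: 8 + 3 = 11
Path B: 9 + 6 = 15
Critical path = longest = max(11, 15)
= 15 (Path B)


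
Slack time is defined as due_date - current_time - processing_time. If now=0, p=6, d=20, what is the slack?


Slack = due - current_time - processing
= 20 - 0 - 6
= 14


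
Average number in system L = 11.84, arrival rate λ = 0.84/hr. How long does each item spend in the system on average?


Little's law: L = λW → W = L / λ
= 11.84 / 0.84
= 14.10 hours


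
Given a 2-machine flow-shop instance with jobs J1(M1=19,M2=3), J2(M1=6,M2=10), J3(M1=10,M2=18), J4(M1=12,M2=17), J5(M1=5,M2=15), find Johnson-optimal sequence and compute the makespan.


Johnson's rule:
Group 1 (M1≤M2, sort by M1): ['J5', 'J2', 'J3', 'J4']
Group 2 (M1>M2, sort desc M2): ['J1']
Sequence: J5 → J2 → J3 → J4 → J1
Makespan calculation:
  J5: M1 done=5, M2 done=20
  J2: M1 done=11, M2 done=30
  J3: M1 done=21, M2 done=48
  J4: M1 done=33, M2 done=65
  J1: M1 done=52, M2 done=68
= Sequence: J5 → J2 → J3 → J4 → J1, Makespan: 68


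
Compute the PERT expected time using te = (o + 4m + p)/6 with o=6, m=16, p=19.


te = (o + 4m + p) / 6
= (6 + 4×16 + 19) / 6
= (6 + 64 + 19) / 6
= 89 / 6
= 14.83


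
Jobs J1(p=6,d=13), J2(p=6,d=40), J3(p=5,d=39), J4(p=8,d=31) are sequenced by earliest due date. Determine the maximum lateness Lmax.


EDD order: J1 → J4 → J3 → J2
Completion and lateness:
  J1: C=6, d=13, L=6-13=-7
  J4: C=14, d=31, L=14-31=-17
  J3: C=19, d=39, L=19-39=-20
  J2: C=25, d=40, L=25-40=-15
Lmax = max(-7, -17, -20, -15)
= -7


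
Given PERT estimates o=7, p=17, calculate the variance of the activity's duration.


σ² = ((p - o) / 6)² = (p - o)² / 36
= (17 - 7)² / 36
= 10² / 36
= 100 / 36
= 2.7778


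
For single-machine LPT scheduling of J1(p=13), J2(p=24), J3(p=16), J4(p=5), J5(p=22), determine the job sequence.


LPT: sort by longest processing time first
  J2: p=24
  J5: p=22
  J3: p=16
  J1: p=13
  J4: p=5
Order: J2 → J5 → J3 → J1 → J4


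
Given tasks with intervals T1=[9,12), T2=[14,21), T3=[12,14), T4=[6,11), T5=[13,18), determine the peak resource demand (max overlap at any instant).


Check each time point for overlaps:
  t=9: 2 tasks active (T1, T4)
Max concurrent = 2


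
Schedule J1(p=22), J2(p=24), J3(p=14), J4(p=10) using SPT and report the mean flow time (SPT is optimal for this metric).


SPT order: J4 → J3 → J1 → J2
Completion times:
  J4: C=10
  J3: C=24
  J1: C=46
  J2: C=70
Sum = 150, n = 4
Mean flow = 150/4
= 37.50


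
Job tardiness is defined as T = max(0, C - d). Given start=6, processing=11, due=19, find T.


Completion = start + processing = 6 + 11 = 17
Tardiness = max(0, C - d) = max(0, 17 - 19)
= max(0, -2)
= 0


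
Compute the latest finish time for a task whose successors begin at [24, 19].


LF = min of all successor start times
Successors start at: [24, 19]
LF = min(24, 19)
= 19


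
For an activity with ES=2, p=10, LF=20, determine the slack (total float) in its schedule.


EF = ES + duration = 2 + 10 = 12
LS = LF - duration = 20 - 10 = 10
Total Float = LF - EF = 20 - 12
(or LS - ES = 10 - 2)
= 8


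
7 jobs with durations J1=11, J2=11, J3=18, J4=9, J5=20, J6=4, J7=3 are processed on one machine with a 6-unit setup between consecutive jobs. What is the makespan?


Makespan = Σ processing + (n-1) × setup
= (11 + 11 + 18 + 9 + 20 + 4 + 3) + (7-1)×6
= 76 + 36
= 112 time units


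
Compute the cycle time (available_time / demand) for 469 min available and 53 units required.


Cycle time = available time / demand
= 469 / 53
= 8.85 min/unit


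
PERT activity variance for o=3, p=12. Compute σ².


σ² = ((p - o) / 6)² = (p - o)² / 36
= (12 - 3)² / 36
= 9² / 36
= 81 / 36
= 2.2500


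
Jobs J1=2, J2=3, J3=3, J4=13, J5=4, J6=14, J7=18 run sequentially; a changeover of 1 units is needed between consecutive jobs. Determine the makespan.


Makespan = Σ processing + (n-1) × setup
= (2 + 3 + 3 + 13 + 4 + 14 + 18) + (7-1)×1
= 57 + 6
= 63 time units


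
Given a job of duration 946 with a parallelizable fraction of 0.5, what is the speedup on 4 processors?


Amdahl's law: T_p = T × ((1-p) + p/N)
= 946 × ((1-0.5) + 0.5/4)
= 946 × (0.50 + 0.1250)
= 946 × 0.6250
= 591.25
Speedup = 946/591.25
= 1.60×


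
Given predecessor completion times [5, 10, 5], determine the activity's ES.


ES = max of all predecessor completion times
Predecessors: [5, 10, 5]
ES = max(5, 10, 5)
= 10


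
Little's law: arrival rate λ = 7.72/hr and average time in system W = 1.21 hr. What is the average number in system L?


Little's law: L = λ × W
= 7.72 × 1.21
= 9.34


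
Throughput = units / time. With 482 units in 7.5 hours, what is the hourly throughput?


Throughput = units / time
= 482 / 7.5
= 64.3 units/hour


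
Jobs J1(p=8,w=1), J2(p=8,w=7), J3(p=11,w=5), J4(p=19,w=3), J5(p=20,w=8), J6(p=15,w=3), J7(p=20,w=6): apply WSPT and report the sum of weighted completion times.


WSPT order (by p/w): J2 → J3 → J5 → J7 → J6 → J4 → J1
  J2: C=8, w·C=7×8=56
  J3: C=19, w·C=5×19=95
  J5: C=39, w·C=8×39=312
  J7: C=59, w·C=6×59=354
  J6: C=74, w·C=3×74=222
  J4: C=93, w·C=3×93=279
  J1: C=101, w·C=1×101=101
Σ w·C = 1419
= 1419


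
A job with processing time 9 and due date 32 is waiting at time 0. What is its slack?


Slack = due - current_time - processing
= 32 - 0 - 9
= 23


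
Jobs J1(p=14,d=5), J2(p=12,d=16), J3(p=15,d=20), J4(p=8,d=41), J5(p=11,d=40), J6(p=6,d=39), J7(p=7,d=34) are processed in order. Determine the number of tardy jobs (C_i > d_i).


Completion vs due date:
  J1: C=14, d=5 → TARDY
  J2: C=26, d=16 → TARDY
  J3: C=41, d=20 → TARDY
  J4: C=49, d=41 → TARDY
  J5: C=60, d=40 → TARDY
  J6: C=66, d=39 → TARDY
  J7: C=73, d=34 → TARDY
Tardy jobs: J1, J2, J3, J4, J5, J6, J7
Count = 7


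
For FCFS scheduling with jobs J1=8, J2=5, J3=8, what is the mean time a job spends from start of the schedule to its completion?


Completion times:
  J1: completes at 8
  J2: completes at 13
  J3: completes at 21
Sum = 42
Average = 42/3
= 14.00


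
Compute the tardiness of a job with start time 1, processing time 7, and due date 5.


Completion = start + processing = 1 + 7 = 8
Tardiness = max(0, C - d) = max(0, 8 - 5)
= max(0, 3)
= 3


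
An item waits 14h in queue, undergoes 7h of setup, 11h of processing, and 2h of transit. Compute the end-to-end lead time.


Lead time = queue + setup + processing + transit
= 14 + 7 + 11 + 2
= 34 hours


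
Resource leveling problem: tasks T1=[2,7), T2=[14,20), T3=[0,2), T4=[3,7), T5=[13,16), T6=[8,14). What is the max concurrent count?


Check each time point for overlaps:
  t=3: 2 tasks active (T1, T4)
Max concurrent = 2
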